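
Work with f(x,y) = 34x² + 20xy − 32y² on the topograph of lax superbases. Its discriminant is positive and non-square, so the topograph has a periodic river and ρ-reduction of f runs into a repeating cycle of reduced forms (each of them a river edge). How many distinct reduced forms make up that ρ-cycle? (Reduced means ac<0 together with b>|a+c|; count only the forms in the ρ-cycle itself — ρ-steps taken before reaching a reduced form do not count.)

D = 4752, ⌊√D⌋ = 68
river: ρ → (-32,44,22)
river: ρ → (22,44,-32)
river: ρ → (-32,20,34)
river: ρ → (34,48,-18)
river: ρ → (-18,60,16)
river: ρ → (16,68,-2)
river: ρ → (-2,68,16)
river: ρ → (16,60,-18)
river: ρ → (-18,48,34)
river: ρ → (34,20,-32)
ρ-cycle length = 10 (tail of 0 descent steps not counted)

10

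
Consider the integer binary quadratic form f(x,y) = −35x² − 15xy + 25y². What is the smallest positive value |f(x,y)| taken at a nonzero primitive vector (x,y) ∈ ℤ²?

descent: ρ → (25,15,-35)  [lands on river]
river: ρ → (-35,55,5)
river: ρ → (5,55,-35)
river: ρ → (-35,15,25)
river: ρ → (25,35,-25)
river: ρ → (-25,15,35)
river: ρ → (35,55,-5)
river: ρ → (-5,55,35)
river: ρ → (35,15,-25)
river: ρ → (-25,35,25)
closes: descent 1, river 10
min |a| on river = 5

5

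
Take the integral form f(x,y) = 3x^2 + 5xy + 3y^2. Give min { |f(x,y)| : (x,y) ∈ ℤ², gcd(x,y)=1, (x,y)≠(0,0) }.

translate: b→-1 (≡5 mod 6), so (3,5,3)→(3,-1,1)
flip: (3,-1,1)→(1,1,3)
reduced (well bottom): (1,1,3) with a≤c, −a<b≤a
well minimum = a = 1

1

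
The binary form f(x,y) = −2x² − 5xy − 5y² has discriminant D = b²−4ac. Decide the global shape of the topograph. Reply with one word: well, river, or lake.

D = b²−4ac = (-5)² − 4·(-2)·(-5) = -15
D < 0 ⇒ definite ⇒ every region one sign ⇒ single well

well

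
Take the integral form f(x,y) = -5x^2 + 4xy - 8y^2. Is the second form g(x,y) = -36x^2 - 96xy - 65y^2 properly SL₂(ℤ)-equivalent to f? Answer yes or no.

D₁ = -144, D₂ = -144
f is negative-definite; reduce −f:
−f: reduced (well bottom): (5,-4,8) with a≤c, −a<b≤a
flip sign back: reduced form of f is (-5,4,-8)
g is negative-definite; reduce −g:
−g: translate: b→24 (≡96 mod 72), so (36,96,65)→(36,24,5)
−g: flip: (36,24,5)→(5,-24,36)
−g: translate: b→-4 (≡-24 mod 10), so (5,-24,36)→(5,-4,8)
−g: reduced (well bottom): (5,-4,8) with a≤c, −a<b≤a
flip sign back: reduced form of g is (-5,4,-8)
reduced forms (-5, 4, -8) vs (-5, 4, -8) ⇒ equivalent

yes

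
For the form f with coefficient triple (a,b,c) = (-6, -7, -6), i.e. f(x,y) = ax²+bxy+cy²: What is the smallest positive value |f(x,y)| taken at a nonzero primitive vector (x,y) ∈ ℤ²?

translate: b→-5 (≡7 mod 12), so (6,7,6)→(6,-5,5)
flip: (6,-5,5)→(5,5,6)
reduced (well bottom): (5,5,6) with a≤c, −a<b≤a
well minimum |f| = |-5| = 5 (negative-definite)

5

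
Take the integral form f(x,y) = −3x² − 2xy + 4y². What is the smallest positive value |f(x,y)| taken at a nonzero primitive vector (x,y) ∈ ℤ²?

descent: ρ → (4,2,-3)  [lands on river]
river: ρ → (-3,4,3)
river: ρ → (3,2,-4)
river: ρ → (-4,6,1)
river: ρ → (1,6,-4)
river: ρ → (-4,2,3)
river: ρ → (3,4,-3)
river: ρ → (-3,2,4)
river: ρ → (4,6,-1)
river: ρ → (-1,6,4)
closes: descent 1, river 10
min |a| on river = 1

1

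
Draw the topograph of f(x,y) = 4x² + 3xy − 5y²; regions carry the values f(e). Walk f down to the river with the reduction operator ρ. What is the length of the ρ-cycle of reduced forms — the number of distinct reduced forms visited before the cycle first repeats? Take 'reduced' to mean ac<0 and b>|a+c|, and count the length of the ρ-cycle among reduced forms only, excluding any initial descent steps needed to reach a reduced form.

D = 89, ⌊√D⌋ = 9
river: ρ → (-5,7,2)
river: ρ → (2,9,-1)
river: ρ → (-1,9,2)
river: ρ → (2,7,-5)
river: ρ → (-5,3,4)
river: ρ → (4,5,-4)
river: ρ → (-4,3,5)
river: ρ → (5,7,-2)
river: ρ → (-2,9,1)
river: ρ → (1,9,-2)
river: ρ → (-2,7,5)
river: ρ → (5,3,-4)
river: ρ → (-4,5,4)
river: ρ → (4,3,-5)
ρ-cycle length = 14 (tail of 0 descent steps not counted)

14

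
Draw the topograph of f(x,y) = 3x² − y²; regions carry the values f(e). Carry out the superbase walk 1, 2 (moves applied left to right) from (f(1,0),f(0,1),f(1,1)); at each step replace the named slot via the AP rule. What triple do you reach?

start (3,-1,2) = (f(1,0),f(0,1),f(1,1))
replace slot 1: 2·((-1)+2) − 3 = -1 → (-1,-1,2)
replace slot 2: 2·((-1)+2) − (-1) = 3 → (-1,3,2)

-1,3,2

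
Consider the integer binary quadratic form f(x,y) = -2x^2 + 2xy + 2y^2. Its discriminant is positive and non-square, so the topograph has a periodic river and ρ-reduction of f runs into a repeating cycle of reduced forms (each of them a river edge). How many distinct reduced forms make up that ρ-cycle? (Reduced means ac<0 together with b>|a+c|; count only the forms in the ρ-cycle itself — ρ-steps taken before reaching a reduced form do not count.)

D = 20, ⌊√D⌋ = 4
river: ρ → (2,2,-2)
river: ρ → (-2,2,2)
ρ-cycle length = 2 (tail of 0 descent steps not counted)

2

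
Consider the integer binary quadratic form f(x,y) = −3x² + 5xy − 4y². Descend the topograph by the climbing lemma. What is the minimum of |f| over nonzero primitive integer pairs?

translate: b→1 (≡-5 mod 6), so (3,-5,4)→(3,1,2)
flip: (3,1,2)→(2,-1,3)
reduced (well bottom): (2,-1,3) with a≤c, −a<b≤a
well minimum |f| = |-2| = 2 (negative-definite)

2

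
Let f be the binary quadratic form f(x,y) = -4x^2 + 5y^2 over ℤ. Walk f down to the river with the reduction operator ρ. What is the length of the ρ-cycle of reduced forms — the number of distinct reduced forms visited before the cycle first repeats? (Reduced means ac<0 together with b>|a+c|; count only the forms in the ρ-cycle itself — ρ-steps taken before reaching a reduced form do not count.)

D = 80, ⌊√D⌋ = 8
descent: ρ → (5,0,-4)
descent: ρ → (-4,8,1)  [lands on river]
river: ρ → (1,8,-4)
ρ-cycle length = 2 (tail of 2 descent steps not counted)

2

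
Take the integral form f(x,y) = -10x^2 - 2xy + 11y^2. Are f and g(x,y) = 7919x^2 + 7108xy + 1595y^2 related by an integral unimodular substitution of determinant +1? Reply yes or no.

D₁ = 444, D₂ = 444
river cycle of f (length 6): (11, 2, -10), (-10, 18, 3), (3, 18, -10), (-10, 2, 11), (11, 20, -1), (-1, 20, 11)
river cycle of g (length 6): (11, 2, -10), (-10, 18, 3), (3, 18, -10), (-10, 2, 11), (11, 20, -1), (-1, 20, 11)
cycles coincide ⇒ equivalent

yes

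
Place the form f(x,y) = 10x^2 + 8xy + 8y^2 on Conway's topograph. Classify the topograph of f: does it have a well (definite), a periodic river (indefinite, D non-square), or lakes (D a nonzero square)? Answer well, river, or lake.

D = b²−4ac = 8² − 4·10·8 = -256
D < 0 ⇒ definite ⇒ every region one sign ⇒ single well

well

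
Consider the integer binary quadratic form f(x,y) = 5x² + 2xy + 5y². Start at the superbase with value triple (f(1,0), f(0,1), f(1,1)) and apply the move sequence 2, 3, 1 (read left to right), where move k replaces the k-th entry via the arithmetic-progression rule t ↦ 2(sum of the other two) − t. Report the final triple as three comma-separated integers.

start (5,5,12) = (f(1,0),f(0,1),f(1,1))
replace slot 2: 2·(5+12) − 5 = 29 → (5,29,12)
replace slot 3: 2·(5+29) − 12 = 56 → (5,29,56)
replace slot 1: 2·(29+56) − 5 = 165 → (165,29,56)

165,29,56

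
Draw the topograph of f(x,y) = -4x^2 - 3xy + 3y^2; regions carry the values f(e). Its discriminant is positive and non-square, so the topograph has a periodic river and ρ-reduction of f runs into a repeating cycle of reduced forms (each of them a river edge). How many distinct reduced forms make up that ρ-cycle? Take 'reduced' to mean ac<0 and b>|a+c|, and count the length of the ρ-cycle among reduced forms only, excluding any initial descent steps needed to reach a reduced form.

D = 57, ⌊√D⌋ = 7
descent: ρ → (3,3,-4)  [lands on river]
river: ρ → (-4,5,2)
river: ρ → (2,7,-1)
river: ρ → (-1,7,2)
river: ρ → (2,5,-4)
river: ρ → (-4,3,3)
ρ-cycle length = 6 (tail of 1 descent step not counted)

6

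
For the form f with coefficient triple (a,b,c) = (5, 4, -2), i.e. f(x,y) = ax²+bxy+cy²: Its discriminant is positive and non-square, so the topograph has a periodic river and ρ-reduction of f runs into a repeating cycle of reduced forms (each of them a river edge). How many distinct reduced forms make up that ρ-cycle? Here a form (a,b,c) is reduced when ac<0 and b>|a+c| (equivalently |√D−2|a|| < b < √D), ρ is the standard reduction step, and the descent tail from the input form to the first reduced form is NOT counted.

D = 56, ⌊√D⌋ = 7
river: ρ → (-2,4,5)
river: ρ → (5,6,-1)
river: ρ → (-1,6,5)
river: ρ → (5,4,-2)
ρ-cycle length = 4 (tail of 0 descent steps not counted)

4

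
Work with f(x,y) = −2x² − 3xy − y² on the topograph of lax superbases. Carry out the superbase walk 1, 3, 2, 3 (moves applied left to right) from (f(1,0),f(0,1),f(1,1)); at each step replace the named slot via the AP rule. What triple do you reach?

start (-2,-1,-6) = (f(1,0),f(0,1),f(1,1))
replace slot 1: 2·((-1)+(-6)) − (-2) = -12 → (-12,-1,-6)
replace slot 3: 2·((-12)+(-1)) − (-6) = -20 → (-12,-1,-20)
replace slot 2: 2·((-12)+(-20)) − (-1) = -63 → (-12,-63,-20)
replace slot 3: 2·((-12)+(-63)) − (-20) = -130 → (-12,-63,-130)

-12,-63,-130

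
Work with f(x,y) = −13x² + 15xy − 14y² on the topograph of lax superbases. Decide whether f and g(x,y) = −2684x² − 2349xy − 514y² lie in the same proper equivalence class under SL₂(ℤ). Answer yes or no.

D₁ = -503, D₂ = -503
f is negative-definite; reduce −f:
−f: translate: b→11 (≡-15 mod 26), so (13,-15,14)→(13,11,12)
−f: flip: (13,11,12)→(12,-11,13)
−f: reduced (well bottom): (12,-11,13) with a≤c, −a<b≤a
flip sign back: reduced form of f is (-12,11,-13)
g is negative-definite; reduce −g:
−g: flip: (2684,2349,514)→(514,-2349,2684)
−g: translate: b→-293 (≡-2349 mod 1028), so (514,-2349,2684)→(514,-293,42)
−g: flip: (514,-293,42)→(42,293,514)
−g: translate: b→41 (≡293 mod 84), so (42,293,514)→(42,41,13)
−g: flip: (42,41,13)→(13,-41,42)
−g: translate: b→11 (≡-41 mod 26), so (13,-41,42)→(13,11,12)
−g: flip: (13,11,12)→(12,-11,13)
−g: reduced (well bottom): (12,-11,13) with a≤c, −a<b≤a
flip sign back: reduced form of g is (-12,11,-13)
reduced forms (-12, 11, -13) vs (-12, 11, -13) ⇒ equivalent

yes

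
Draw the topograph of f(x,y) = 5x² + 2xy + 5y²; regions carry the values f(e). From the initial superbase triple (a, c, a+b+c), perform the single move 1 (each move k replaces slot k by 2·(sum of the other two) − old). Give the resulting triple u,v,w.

start (5,5,12) = (f(1,0),f(0,1),f(1,1))
replace slot 1: 2·(5+12) − 5 = 29 → (29,5,12)

29,5,12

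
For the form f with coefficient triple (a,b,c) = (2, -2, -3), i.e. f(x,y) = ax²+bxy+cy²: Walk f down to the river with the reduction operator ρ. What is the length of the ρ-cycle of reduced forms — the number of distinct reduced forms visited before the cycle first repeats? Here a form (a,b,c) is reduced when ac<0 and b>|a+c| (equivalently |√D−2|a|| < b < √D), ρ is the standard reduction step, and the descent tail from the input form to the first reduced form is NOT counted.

D = 28, ⌊√D⌋ = 5
descent: ρ → (-3,2,2)  [lands on river]
river: ρ → (2,2,-3)
river: ρ → (-3,4,1)
river: ρ → (1,4,-3)
ρ-cycle length = 4 (tail of 1 descent step not counted)

4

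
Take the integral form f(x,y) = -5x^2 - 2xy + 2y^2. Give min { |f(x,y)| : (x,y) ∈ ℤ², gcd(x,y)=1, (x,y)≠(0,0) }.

descent: ρ → (2,6,-1)  [lands on river]
river: ρ → (-1,6,2)
closes: descent 1, river 2
min |a| on river = 1

1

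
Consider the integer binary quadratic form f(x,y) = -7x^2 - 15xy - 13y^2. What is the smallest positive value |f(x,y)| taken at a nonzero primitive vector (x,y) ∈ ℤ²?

translate: b→1 (≡15 mod 14), so (7,15,13)→(7,1,5)
flip: (7,1,5)→(5,-1,7)
reduced (well bottom): (5,-1,7) with a≤c, −a<b≤a
well minimum |f| = |-5| = 5 (negative-definite)

5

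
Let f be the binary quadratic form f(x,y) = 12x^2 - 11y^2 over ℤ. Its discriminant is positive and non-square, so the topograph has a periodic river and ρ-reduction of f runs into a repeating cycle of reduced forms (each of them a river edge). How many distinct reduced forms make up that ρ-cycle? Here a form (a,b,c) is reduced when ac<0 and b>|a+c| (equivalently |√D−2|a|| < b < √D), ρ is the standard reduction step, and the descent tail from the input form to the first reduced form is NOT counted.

D = 528, ⌊√D⌋ = 22
descent: ρ → (-11,22,1)  [lands on river]
river: ρ → (1,22,-11)
ρ-cycle length = 2 (tail of 1 descent step not counted)

2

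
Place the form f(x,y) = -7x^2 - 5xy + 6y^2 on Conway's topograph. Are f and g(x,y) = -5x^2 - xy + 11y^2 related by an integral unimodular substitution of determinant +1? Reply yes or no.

D₁ = 193, D₂ = 221
discriminants differ ⇒ not SL₂(ℤ)-equivalent

no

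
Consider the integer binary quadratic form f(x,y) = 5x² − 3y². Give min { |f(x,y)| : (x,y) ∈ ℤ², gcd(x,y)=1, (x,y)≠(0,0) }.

descent: ρ → (-3,6,2)  [lands on river]
river: ρ → (2,6,-3)
closes: descent 1, river 2
min |a| on river = 2

2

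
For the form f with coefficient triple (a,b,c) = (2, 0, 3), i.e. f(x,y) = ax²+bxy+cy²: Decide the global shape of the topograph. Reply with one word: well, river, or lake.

D = b²−4ac = 0² − 4·2·3 = -24
D < 0 ⇒ definite ⇒ every region one sign ⇒ single well

well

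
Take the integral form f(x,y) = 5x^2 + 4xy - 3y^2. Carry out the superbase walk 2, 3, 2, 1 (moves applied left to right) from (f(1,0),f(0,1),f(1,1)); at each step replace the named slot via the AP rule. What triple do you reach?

start (5,-3,6) = (f(1,0),f(0,1),f(1,1))
replace slot 2: 2·(5+6) − (-3) = 25 → (5,25,6)
replace slot 3: 2·(5+25) − 6 = 54 → (5,25,54)
replace slot 2: 2·(5+54) − 25 = 93 → (5,93,54)
replace slot 1: 2·(93+54) − 5 = 289 → (289,93,54)

289,93,54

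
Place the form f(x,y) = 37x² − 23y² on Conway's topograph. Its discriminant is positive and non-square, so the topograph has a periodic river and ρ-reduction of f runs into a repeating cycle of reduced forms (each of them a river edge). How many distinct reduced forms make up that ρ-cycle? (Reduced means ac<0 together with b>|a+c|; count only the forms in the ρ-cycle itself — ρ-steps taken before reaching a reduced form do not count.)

D = 3404, ⌊√D⌋ = 58
descent: ρ → (-23,46,14)  [lands on river]
river: ρ → (14,38,-35)
river: ρ → (-35,32,17)
river: ρ → (17,36,-31)
river: ρ → (-31,26,22)
river: ρ → (22,18,-35)
river: ρ → (-35,52,5)
river: ρ → (5,58,-2)
river: ρ → (-2,58,5)
river: ρ → (5,52,-35)
river: ρ → (-35,18,22)
river: ρ → (22,26,-31)
river: ρ → (-31,36,17)
river: ρ → (17,32,-35)
river: ρ → (-35,38,14)
river: ρ → (14,46,-23)
ρ-cycle length = 16 (tail of 1 descent step not counted)

16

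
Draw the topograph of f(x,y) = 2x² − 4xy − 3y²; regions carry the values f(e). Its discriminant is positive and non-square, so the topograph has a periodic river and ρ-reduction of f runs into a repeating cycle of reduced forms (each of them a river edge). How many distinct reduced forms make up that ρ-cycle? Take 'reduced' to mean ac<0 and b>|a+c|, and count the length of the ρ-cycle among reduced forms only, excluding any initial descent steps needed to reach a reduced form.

D = 40, ⌊√D⌋ = 6
descent: ρ → (-3,4,2)  [lands on river]
river: ρ → (2,4,-3)
river: ρ → (-3,2,3)
river: ρ → (3,4,-2)
river: ρ → (-2,4,3)
river: ρ → (3,2,-3)
ρ-cycle length = 6 (tail of 1 descent step not counted)

6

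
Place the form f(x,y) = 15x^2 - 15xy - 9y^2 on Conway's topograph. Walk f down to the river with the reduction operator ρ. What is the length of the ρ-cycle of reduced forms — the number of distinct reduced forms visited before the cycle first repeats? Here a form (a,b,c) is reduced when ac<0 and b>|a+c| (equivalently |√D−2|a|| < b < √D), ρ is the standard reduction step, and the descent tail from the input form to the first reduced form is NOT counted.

D = 765, ⌊√D⌋ = 27
descent: ρ → (-9,15,15)  [lands on river]
river: ρ → (15,15,-9)
river: ρ → (-9,21,9)
river: ρ → (9,15,-15)
river: ρ → (-15,15,9)
river: ρ → (9,21,-9)
ρ-cycle length = 6 (tail of 1 descent step not counted)

6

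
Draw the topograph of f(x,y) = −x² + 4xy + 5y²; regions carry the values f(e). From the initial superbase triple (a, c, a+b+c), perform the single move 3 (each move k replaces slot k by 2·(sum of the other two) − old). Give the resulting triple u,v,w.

start (-1,5,8) = (f(1,0),f(0,1),f(1,1))
replace slot 3: 2·((-1)+5) − 8 = 0 → (-1,5,0)

-1,5,0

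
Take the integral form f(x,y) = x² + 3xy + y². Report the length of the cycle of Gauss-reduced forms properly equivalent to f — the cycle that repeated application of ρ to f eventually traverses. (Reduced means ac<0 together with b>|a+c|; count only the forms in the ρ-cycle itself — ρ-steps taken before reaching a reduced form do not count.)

D = 5, ⌊√D⌋ = 2
descent: ρ → (1,1,-1)  [lands on river]
river: ρ → (-1,1,1)
ρ-cycle length = 2 (tail of 1 descent step not counted)

2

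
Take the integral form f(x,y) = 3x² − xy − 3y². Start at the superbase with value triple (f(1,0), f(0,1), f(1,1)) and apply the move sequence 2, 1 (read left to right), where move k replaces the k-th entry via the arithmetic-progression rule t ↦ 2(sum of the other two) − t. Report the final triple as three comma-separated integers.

start (3,-3,-1) = (f(1,0),f(0,1),f(1,1))
replace slot 2: 2·(3+(-1)) − (-3) = 7 → (3,7,-1)
replace slot 1: 2·(7+(-1)) − 3 = 9 → (9,7,-1)

9,7,-1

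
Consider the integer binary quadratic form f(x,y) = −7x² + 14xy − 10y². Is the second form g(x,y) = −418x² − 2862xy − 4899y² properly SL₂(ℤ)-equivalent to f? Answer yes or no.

D₁ = -84, D₂ = -84
f is negative-definite; reduce −f:
−f: translate: b→0 (≡-14 mod 14), so (7,-14,10)→(7,0,3)
−f: flip: (7,0,3)→(3,0,7)
−f: reduced (well bottom): (3,0,7) with a≤c, −a<b≤a
flip sign back: reduced form of f is (-3,0,-7)
g is negative-definite; reduce −g:
−g: translate: b→354 (≡2862 mod 836), so (418,2862,4899)→(418,354,75)
−g: flip: (418,354,75)→(75,-354,418)
−g: translate: b→-54 (≡-354 mod 150), so (75,-354,418)→(75,-54,10)
−g: flip: (75,-54,10)→(10,54,75)
−g: translate: b→-6 (≡54 mod 20), so (10,54,75)→(10,-6,3)
−g: flip: (10,-6,3)→(3,6,10)
−g: translate: b→0 (≡6 mod 6), so (3,6,10)→(3,0,7)
−g: reduced (well bottom): (3,0,7) with a≤c, −a<b≤a
flip sign back: reduced form of g is (-3,0,-7)
reduced forms (-3, 0, -7) vs (-3, 0, -7) ⇒ equivalent

yes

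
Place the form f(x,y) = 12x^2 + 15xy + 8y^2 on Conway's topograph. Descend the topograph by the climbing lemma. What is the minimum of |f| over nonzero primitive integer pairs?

translate: b→-9 (≡15 mod 24), so (12,15,8)→(12,-9,5)
flip: (12,-9,5)→(5,9,12)
translate: b→-1 (≡9 mod 10), so (5,9,12)→(5,-1,8)
reduced (well bottom): (5,-1,8) with a≤c, −a<b≤a
well minimum = a = 5

5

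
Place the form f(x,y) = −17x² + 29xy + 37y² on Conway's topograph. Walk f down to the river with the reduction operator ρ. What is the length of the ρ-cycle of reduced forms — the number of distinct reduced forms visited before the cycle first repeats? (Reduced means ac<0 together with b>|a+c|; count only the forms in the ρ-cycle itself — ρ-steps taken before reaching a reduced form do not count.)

D = 3357, ⌊√D⌋ = 57
river: ρ → (37,45,-9)
river: ρ → (-9,45,37)
river: ρ → (37,29,-17)
river: ρ → (-17,39,27)
river: ρ → (27,15,-29)
river: ρ → (-29,43,13)
river: ρ → (13,35,-41)
river: ρ → (-41,47,7)
river: ρ → (7,51,-27)
river: ρ → (-27,57,1)
river: ρ → (1,57,-27)
river: ρ → (-27,51,7)
river: ρ → (7,47,-41)
river: ρ → (-41,35,13)
river: ρ → (13,43,-29)
river: ρ → (-29,15,27)
river: ρ → (27,39,-17)
river: ρ → (-17,29,37)
ρ-cycle length = 18 (tail of 0 descent steps not counted)

18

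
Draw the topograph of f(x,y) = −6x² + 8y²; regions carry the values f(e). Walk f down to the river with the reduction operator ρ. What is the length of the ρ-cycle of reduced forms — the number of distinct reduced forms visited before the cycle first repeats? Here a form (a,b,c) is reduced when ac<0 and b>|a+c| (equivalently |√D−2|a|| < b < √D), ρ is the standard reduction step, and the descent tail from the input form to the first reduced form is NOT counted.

D = 192, ⌊√D⌋ = 13
descent: ρ → (8,0,-6)
descent: ρ → (-6,12,2)  [lands on river]
river: ρ → (2,12,-6)
ρ-cycle length = 2 (tail of 2 descent steps not counted)

2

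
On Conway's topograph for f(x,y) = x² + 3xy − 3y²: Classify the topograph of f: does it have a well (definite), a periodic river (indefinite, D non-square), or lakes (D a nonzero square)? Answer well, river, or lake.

D = b²−4ac = 3² − 4·1·(-3) = 21
D > 0 non-square ⇒ indefinite ⇒ periodic river

river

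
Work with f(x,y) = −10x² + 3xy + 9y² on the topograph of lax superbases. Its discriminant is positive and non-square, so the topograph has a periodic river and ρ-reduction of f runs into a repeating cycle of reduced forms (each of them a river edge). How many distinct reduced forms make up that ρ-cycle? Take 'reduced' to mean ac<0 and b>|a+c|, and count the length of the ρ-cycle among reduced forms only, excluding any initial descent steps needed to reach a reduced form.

D = 369, ⌊√D⌋ = 19
river: ρ → (9,15,-4)
river: ρ → (-4,17,5)
river: ρ → (5,13,-10)
river: ρ → (-10,7,8)
river: ρ → (8,9,-9)
river: ρ → (-9,9,8)
river: ρ → (8,7,-10)
river: ρ → (-10,13,5)
river: ρ → (5,17,-4)
river: ρ → (-4,15,9)
river: ρ → (9,3,-10)
river: ρ → (-10,17,2)
river: ρ → (2,19,-1)
river: ρ → (-1,19,2)
river: ρ → (2,17,-10)
river: ρ → (-10,3,9)
ρ-cycle length = 16 (tail of 0 descent steps not counted)

16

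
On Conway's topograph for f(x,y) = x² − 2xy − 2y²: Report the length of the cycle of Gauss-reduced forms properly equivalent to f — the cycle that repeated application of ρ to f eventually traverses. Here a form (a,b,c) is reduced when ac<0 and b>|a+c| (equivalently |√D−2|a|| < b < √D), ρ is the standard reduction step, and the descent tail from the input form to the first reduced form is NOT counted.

D = 12, ⌊√D⌋ = 3
descent: ρ → (-2,2,1)  [lands on river]
river: ρ → (1,2,-2)
ρ-cycle length = 2 (tail of 1 descent step not counted)

2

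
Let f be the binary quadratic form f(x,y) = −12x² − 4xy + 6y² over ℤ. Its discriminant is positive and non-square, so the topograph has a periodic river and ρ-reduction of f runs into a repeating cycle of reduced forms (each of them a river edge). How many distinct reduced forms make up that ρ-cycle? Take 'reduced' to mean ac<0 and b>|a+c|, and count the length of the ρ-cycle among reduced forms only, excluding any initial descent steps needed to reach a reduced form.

D = 304, ⌊√D⌋ = 17
descent: ρ → (6,16,-2)  [lands on river]
river: ρ → (-2,16,6)
river: ρ → (6,8,-10)
river: ρ → (-10,12,4)
river: ρ → (4,12,-10)
river: ρ → (-10,8,6)
ρ-cycle length = 6 (tail of 1 descent step not counted)

6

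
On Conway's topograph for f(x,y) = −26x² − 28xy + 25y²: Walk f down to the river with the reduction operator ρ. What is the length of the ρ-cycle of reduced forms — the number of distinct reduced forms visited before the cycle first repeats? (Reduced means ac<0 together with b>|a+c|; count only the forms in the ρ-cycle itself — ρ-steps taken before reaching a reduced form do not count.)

D = 3384, ⌊√D⌋ = 58
descent: ρ → (25,28,-26)  [lands on river]
river: ρ → (-26,24,27)
river: ρ → (27,30,-23)
river: ρ → (-23,16,34)
river: ρ → (34,52,-5)
river: ρ → (-5,58,1)
river: ρ → (1,58,-5)
river: ρ → (-5,52,34)
river: ρ → (34,16,-23)
river: ρ → (-23,30,27)
river: ρ → (27,24,-26)
river: ρ → (-26,28,25)
river: ρ → (25,22,-29)
river: ρ → (-29,36,18)
river: ρ → (18,36,-29)
river: ρ → (-29,22,25)
ρ-cycle length = 16 (tail of 1 descent step not counted)

16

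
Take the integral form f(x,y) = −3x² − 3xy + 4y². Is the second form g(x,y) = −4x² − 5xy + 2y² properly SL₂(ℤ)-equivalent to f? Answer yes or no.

D₁ = 57, D₂ = 57
river cycle of f (length 6): (4, 3, -3), (-3, 3, 4), (4, 5, -2), (-2, 7, 1), (1, 7, -2), (-2, 5, 4)
river cycle of g (length 6): (2, 5, -4), (-4, 3, 3), (3, 3, -4), (-4, 5, 2), (2, 7, -1), (-1, 7, 2)
cycles differ ⇒ inequivalent

no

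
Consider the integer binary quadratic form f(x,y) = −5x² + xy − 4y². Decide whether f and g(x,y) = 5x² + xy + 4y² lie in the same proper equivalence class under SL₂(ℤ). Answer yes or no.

D₁ = -79, D₂ = -79
f is negative-definite; reduce −f:
−f: flip: (5,-1,4)→(4,1,5)
−f: reduced (well bottom): (4,1,5) with a≤c, −a<b≤a
flip sign back: reduced form of f is (-4,-1,-5)
g: flip: (5,1,4)→(4,-1,5)
g: reduced (well bottom): (4,-1,5) with a≤c, −a<b≤a
reduced forms (-4, -1, -5) vs (4, -1, 5) ⇒ inequivalent

no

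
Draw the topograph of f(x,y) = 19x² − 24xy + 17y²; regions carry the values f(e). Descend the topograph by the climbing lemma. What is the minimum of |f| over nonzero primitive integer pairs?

translate: b→14 (≡-24 mod 38), so (19,-24,17)→(19,14,12)
flip: (19,14,12)→(12,-14,19)
translate: b→10 (≡-14 mod 24), so (12,-14,19)→(12,10,17)
reduced (well bottom): (12,10,17) with a≤c, −a<b≤a
well minimum = a = 12

12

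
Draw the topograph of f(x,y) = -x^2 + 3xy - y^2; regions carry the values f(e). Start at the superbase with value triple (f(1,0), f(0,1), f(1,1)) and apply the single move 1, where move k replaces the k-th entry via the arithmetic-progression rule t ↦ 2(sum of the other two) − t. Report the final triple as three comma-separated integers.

start (-1,-1,1) = (f(1,0),f(0,1),f(1,1))
replace slot 1: 2·((-1)+1) − (-1) = 1 → (1,-1,1)

1,-1,1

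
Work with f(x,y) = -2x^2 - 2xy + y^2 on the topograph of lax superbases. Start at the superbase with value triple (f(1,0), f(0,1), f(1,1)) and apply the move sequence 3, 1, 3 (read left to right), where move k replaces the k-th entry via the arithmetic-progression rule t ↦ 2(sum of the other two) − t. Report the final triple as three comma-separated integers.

start (-2,1,-3) = (f(1,0),f(0,1),f(1,1))
replace slot 3: 2·((-2)+1) − (-3) = 1 → (-2,1,1)
replace slot 1: 2·(1+1) − (-2) = 6 → (6,1,1)
replace slot 3: 2·(6+1) − 1 = 13 → (6,1,13)

6,1,13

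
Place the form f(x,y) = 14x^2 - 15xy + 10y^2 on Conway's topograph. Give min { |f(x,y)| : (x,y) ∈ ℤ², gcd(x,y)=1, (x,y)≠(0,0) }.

translate: b→13 (≡-15 mod 28), so (14,-15,10)→(14,13,9)
flip: (14,13,9)→(9,-13,14)
translate: b→5 (≡-13 mod 18), so (9,-13,14)→(9,5,10)
reduced (well bottom): (9,5,10) with a≤c, −a<b≤a
well minimum = a = 9

9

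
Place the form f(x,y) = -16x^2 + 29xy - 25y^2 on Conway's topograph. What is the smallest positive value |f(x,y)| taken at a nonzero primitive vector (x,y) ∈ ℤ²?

translate: b→3 (≡-29 mod 32), so (16,-29,25)→(16,3,12)
flip: (16,3,12)→(12,-3,16)
reduced (well bottom): (12,-3,16) with a≤c, −a<b≤a
well minimum |f| = |-12| = 12 (negative-definite)

12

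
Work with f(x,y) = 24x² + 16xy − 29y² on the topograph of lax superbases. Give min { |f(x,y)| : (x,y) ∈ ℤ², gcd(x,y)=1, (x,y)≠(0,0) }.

river: ρ → (-29,42,11)
river: ρ → (11,46,-21)
river: ρ → (-21,38,19)
river: ρ → (19,38,-21)
river: ρ → (-21,46,11)
river: ρ → (11,42,-29)
river: ρ → (-29,16,24)
river: ρ → (24,32,-21)
river: ρ → (-21,52,4)
river: ρ → (4,52,-21)
river: ρ → (-21,32,24)
river: ρ → (24,16,-29)
closes: descent 0, river 12
min |a| on river = 4

4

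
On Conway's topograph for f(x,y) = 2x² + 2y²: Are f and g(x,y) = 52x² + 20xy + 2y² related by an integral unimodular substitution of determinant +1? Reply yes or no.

D₁ = -16, D₂ = -16
f: reduced (well bottom): (2,0,2) with a≤c, −a<b≤a
g: flip: (52,20,2)→(2,-20,52)
g: translate: b→0 (≡-20 mod 4), so (2,-20,52)→(2,0,2)
g: reduced (well bottom): (2,0,2) with a≤c, −a<b≤a
reduced forms (2, 0, 2) vs (2, 0, 2) ⇒ equivalent

yes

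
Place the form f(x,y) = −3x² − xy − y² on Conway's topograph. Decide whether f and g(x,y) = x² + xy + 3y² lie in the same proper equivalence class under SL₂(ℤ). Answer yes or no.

D₁ = -11, D₂ = -11
f is negative-definite; reduce −f:
−f: flip: (3,1,1)→(1,-1,3)
−f: translate: b→1 (≡-1 mod 2), so (1,-1,3)→(1,1,3)
−f: reduced (well bottom): (1,1,3) with a≤c, −a<b≤a
flip sign back: reduced form of f is (-1,-1,-3)
g: reduced (well bottom): (1,1,3) with a≤c, −a<b≤a
reduced forms (-1, -1, -3) vs (1, 1, 3) ⇒ inequivalent

no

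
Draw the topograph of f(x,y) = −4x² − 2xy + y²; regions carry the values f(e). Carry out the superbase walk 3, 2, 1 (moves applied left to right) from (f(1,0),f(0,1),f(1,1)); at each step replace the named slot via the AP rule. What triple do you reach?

start (-4,1,-5) = (f(1,0),f(0,1),f(1,1))
replace slot 3: 2·((-4)+1) − (-5) = -1 → (-4,1,-1)
replace slot 2: 2·((-4)+(-1)) − 1 = -11 → (-4,-11,-1)
replace slot 1: 2·((-11)+(-1)) − (-4) = -20 → (-20,-11,-1)

-20,-11,-1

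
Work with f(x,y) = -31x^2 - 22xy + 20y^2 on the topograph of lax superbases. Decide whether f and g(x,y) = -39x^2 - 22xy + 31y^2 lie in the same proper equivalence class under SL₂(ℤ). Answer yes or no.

D₁ = 2964, D₂ = 5320
discriminants differ ⇒ not SL₂(ℤ)-equivalent

no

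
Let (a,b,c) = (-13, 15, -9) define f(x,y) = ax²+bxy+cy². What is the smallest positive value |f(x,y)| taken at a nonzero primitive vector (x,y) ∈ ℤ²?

translate: b→11 (≡-15 mod 26), so (13,-15,9)→(13,11,7)
flip: (13,11,7)→(7,-11,13)
translate: b→3 (≡-11 mod 14), so (7,-11,13)→(7,3,9)
reduced (well bottom): (7,3,9) with a≤c, −a<b≤a
well minimum |f| = |-7| = 7 (negative-definite)

7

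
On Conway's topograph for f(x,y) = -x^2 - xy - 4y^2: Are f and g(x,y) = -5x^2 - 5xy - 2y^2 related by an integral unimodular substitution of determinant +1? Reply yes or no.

D₁ = -15, D₂ = -15
f is negative-definite; reduce −f:
−f: reduced (well bottom): (1,1,4) with a≤c, −a<b≤a
flip sign back: reduced form of f is (-1,-1,-4)
g is negative-definite; reduce −g:
−g: flip: (5,5,2)→(2,-5,5)
−g: translate: b→-1 (≡-5 mod 4), so (2,-5,5)→(2,-1,2)
−g: flip: (2,-1,2)→(2,1,2)
−g: reduced (well bottom): (2,1,2) with a≤c, −a<b≤a
flip sign back: reduced form of g is (-2,-1,-2)
reduced forms (-1, -1, -4) vs (-2, -1, -2) ⇒ inequivalent

no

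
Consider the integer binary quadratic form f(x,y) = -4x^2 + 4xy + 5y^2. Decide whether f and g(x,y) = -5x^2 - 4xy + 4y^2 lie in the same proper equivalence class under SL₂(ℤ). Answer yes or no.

D₁ = 96, D₂ = 96
river cycle of f (length 4): (5, 6, -3), (-3, 6, 5), (5, 4, -4), (-4, 4, 5)
river cycle of g (length 4): (4, 4, -5), (-5, 6, 3), (3, 6, -5), (-5, 4, 4)
cycles differ ⇒ inequivalent

no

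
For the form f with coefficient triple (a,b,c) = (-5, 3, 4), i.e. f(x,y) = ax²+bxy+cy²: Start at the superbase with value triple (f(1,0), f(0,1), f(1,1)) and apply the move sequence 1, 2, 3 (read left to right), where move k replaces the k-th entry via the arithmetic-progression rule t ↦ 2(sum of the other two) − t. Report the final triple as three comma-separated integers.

start (-5,4,2) = (f(1,0),f(0,1),f(1,1))
replace slot 1: 2·(4+2) − (-5) = 17 → (17,4,2)
replace slot 2: 2·(17+2) − 4 = 34 → (17,34,2)
replace slot 3: 2·(17+34) − 2 = 100 → (17,34,100)

17,34,100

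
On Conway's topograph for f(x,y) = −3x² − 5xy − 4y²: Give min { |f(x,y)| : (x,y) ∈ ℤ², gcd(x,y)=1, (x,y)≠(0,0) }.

translate: b→-1 (≡5 mod 6), so (3,5,4)→(3,-1,2)
flip: (3,-1,2)→(2,1,3)
reduced (well bottom): (2,1,3) with a≤c, −a<b≤a
well minimum |f| = |-2| = 2 (negative-definite)

2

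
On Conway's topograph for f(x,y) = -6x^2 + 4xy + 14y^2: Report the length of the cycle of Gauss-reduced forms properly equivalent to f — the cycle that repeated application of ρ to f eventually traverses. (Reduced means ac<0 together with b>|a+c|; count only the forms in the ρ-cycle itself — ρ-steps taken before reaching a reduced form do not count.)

D = 352, ⌊√D⌋ = 18
descent: ρ → (14,-4,-6)
descent: ρ → (-6,16,4)  [lands on river]
river: ρ → (4,16,-6)
river: ρ → (-6,8,12)
river: ρ → (12,16,-2)
river: ρ → (-2,16,12)
river: ρ → (12,8,-6)
ρ-cycle length = 6 (tail of 2 descent steps not counted)

6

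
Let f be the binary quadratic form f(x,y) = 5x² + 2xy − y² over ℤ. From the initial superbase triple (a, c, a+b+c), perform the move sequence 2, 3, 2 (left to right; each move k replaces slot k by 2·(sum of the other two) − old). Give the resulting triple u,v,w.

start (5,-1,6) = (f(1,0),f(0,1),f(1,1))
replace slot 2: 2·(5+6) − (-1) = 23 → (5,23,6)
replace slot 3: 2·(5+23) − 6 = 50 → (5,23,50)
replace slot 2: 2·(5+50) − 23 = 87 → (5,87,50)

5,87,50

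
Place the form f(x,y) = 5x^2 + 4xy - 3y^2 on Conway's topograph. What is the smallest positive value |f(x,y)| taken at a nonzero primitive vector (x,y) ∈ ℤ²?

river: ρ → (-3,8,1)
river: ρ → (1,8,-3)
river: ρ → (-3,4,5)
river: ρ → (5,6,-2)
river: ρ → (-2,6,5)
river: ρ → (5,4,-3)
closes: descent 0, river 6
min |a| on river = 1

1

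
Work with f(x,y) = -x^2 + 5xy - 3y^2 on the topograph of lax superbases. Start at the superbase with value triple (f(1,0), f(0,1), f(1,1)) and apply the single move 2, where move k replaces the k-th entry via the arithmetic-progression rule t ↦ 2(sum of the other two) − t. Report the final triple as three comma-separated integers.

start (-1,-3,1) = (f(1,0),f(0,1),f(1,1))
replace slot 2: 2·((-1)+1) − (-3) = 3 → (-1,3,1)

-1,3,1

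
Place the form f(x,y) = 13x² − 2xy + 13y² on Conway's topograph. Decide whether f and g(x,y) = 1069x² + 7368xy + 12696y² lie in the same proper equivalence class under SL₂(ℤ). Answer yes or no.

D₁ = -672, D₂ = -672
f: flip: (13,-2,13)→(13,2,13)
f: reduced (well bottom): (13,2,13) with a≤c, −a<b≤a
g: translate: b→954 (≡7368 mod 2138), so (1069,7368,12696)→(1069,954,213)
g: flip: (1069,954,213)→(213,-954,1069)
g: translate: b→-102 (≡-954 mod 426), so (213,-954,1069)→(213,-102,13)
g: flip: (213,-102,13)→(13,102,213)
g: translate: b→-2 (≡102 mod 26), so (13,102,213)→(13,-2,13)
g: flip: (13,-2,13)→(13,2,13)
g: reduced (well bottom): (13,2,13) with a≤c, −a<b≤a
reduced forms (13, 2, 13) vs (13, 2, 13) ⇒ equivalent

yes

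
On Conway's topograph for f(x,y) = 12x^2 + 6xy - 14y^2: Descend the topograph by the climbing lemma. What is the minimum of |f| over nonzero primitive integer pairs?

river: ρ → (-14,22,4)
river: ρ → (4,26,-2)
river: ρ → (-2,26,4)
river: ρ → (4,22,-14)
river: ρ → (-14,6,12)
river: ρ → (12,18,-8)
river: ρ → (-8,14,16)
river: ρ → (16,18,-6)
river: ρ → (-6,18,16)
river: ρ → (16,14,-8)
river: ρ → (-8,18,12)
river: ρ → (12,6,-14)
closes: descent 0, river 12
min |a| on river = 2

2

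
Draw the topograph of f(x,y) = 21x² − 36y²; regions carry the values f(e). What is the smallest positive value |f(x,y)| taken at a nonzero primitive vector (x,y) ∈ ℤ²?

descent: ρ → (-36,0,21)
descent: ρ → (21,42,-15)  [lands on river]
river: ρ → (-15,48,12)
river: ρ → (12,48,-15)
river: ρ → (-15,42,21)
closes: descent 2, river 4
min |a| on river = 12

12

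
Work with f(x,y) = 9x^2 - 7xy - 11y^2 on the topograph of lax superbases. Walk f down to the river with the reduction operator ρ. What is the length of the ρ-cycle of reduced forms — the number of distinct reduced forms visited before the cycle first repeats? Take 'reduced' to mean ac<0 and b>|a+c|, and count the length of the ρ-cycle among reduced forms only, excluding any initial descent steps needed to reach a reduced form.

D = 445, ⌊√D⌋ = 21
descent: ρ → (-11,7,9)  [lands on river]
river: ρ → (9,11,-9)
river: ρ → (-9,7,11)
river: ρ → (11,15,-5)
river: ρ → (-5,15,11)
river: ρ → (11,7,-9)
river: ρ → (-9,11,9)
river: ρ → (9,7,-11)
river: ρ → (-11,15,5)
river: ρ → (5,15,-11)
ρ-cycle length = 10 (tail of 1 descent step not counted)

10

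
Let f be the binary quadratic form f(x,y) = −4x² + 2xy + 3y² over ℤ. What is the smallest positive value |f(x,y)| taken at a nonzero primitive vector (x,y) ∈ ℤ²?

river: ρ → (3,4,-3)
river: ρ → (-3,2,4)
river: ρ → (4,6,-1)
river: ρ → (-1,6,4)
river: ρ → (4,2,-3)
river: ρ → (-3,4,3)
river: ρ → (3,2,-4)
river: ρ → (-4,6,1)
river: ρ → (1,6,-4)
river: ρ → (-4,2,3)
closes: descent 0, river 10
min |a| on river = 1

1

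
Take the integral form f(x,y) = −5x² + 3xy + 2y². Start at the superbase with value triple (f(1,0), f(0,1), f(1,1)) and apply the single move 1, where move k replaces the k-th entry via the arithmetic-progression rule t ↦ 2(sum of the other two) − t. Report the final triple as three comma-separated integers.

start (-5,2,0) = (f(1,0),f(0,1),f(1,1))
replace slot 1: 2·(2+0) − (-5) = 9 → (9,2,0)

9,2,0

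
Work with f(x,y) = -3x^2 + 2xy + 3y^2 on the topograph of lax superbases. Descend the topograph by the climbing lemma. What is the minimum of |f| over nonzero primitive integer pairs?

river: ρ → (3,4,-2)
river: ρ → (-2,4,3)
river: ρ → (3,2,-3)
river: ρ → (-3,4,2)
river: ρ → (2,4,-3)
river: ρ → (-3,2,3)
closes: descent 0, river 6
min |a| on river = 2

2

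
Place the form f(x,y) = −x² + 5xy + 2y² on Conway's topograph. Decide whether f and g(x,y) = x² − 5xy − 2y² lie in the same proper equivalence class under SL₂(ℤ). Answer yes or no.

D₁ = 33, D₂ = 33
river cycle of f (length 4): (2, 3, -3), (-3, 3, 2), (2, 5, -1), (-1, 5, 2)
river cycle of g (length 4): (-2, 5, 1), (1, 5, -2), (-2, 3, 3), (3, 3, -2)
cycles differ ⇒ inequivalent

no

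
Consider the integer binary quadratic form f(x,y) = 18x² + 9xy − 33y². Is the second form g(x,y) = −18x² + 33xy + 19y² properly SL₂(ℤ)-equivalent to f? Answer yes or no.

D₁ = 2457, D₂ = 2457
river cycle of f (length 8): (18, 45, -6), (-6, 39, 39), (39, 39, -6), (-6, 45, 18), (18, 27, -24), (-24, 21, 21), (21, 21, -24), (-24, 27, 18)
river cycle of g (length 20): (19, 43, -8), (-8, 37, 34), (34, 31, -11), (-11, 35, 28), (28, 21, -18), (-18, 15, 31), (31, 47, -2), (-2, 49, 7), (7, 49, -2), (-2, 47, 31), … (10 more)
cycles differ ⇒ inequivalent

no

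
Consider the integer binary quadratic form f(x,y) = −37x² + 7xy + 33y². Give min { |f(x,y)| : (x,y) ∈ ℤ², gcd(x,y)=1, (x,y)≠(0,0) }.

river: ρ → (33,59,-11)
river: ρ → (-11,51,53)
river: ρ → (53,55,-9)
river: ρ → (-9,53,59)
river: ρ → (59,65,-3)
river: ρ → (-3,67,37)
river: ρ → (37,7,-33)
river: ρ → (-33,59,11)
river: ρ → (11,51,-53)
river: ρ → (-53,55,9)
river: ρ → (9,53,-59)
river: ρ → (-59,65,3)
river: ρ → (3,67,-37)
river: ρ → (-37,7,33)
closes: descent 0, river 14
min |a| on river = 3

3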